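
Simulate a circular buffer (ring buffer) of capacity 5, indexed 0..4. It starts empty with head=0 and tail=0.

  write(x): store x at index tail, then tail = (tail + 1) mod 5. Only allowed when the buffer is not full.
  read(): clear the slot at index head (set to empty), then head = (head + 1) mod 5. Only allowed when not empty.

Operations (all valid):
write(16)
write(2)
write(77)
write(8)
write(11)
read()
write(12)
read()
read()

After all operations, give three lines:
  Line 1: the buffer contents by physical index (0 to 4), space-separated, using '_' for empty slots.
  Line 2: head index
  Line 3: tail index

write(16): buf=[16 _ _ _ _], head=0, tail=1, size=1
write(2): buf=[16 2 _ _ _], head=0, tail=2, size=2
write(77): buf=[16 2 77 _ _], head=0, tail=3, size=3
write(8): buf=[16 2 77 8 _], head=0, tail=4, size=4
write(11): buf=[16 2 77 8 11], head=0, tail=0, size=5
read(): buf=[_ 2 77 8 11], head=1, tail=0, size=4
write(12): buf=[12 2 77 8 11], head=1, tail=1, size=5
read(): buf=[12 _ 77 8 11], head=2, tail=1, size=4
read(): buf=[12 _ _ 8 11], head=3, tail=1, size=3

Answer: 12 _ _ 8 11
3
1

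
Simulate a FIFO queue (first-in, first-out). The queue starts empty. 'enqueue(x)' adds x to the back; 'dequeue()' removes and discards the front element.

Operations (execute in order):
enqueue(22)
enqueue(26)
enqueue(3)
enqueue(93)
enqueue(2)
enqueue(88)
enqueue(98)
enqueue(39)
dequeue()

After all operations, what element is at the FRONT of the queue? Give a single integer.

Answer: 26

Derivation:
enqueue(22): queue = [22]
enqueue(26): queue = [22, 26]
enqueue(3): queue = [22, 26, 3]
enqueue(93): queue = [22, 26, 3, 93]
enqueue(2): queue = [22, 26, 3, 93, 2]
enqueue(88): queue = [22, 26, 3, 93, 2, 88]
enqueue(98): queue = [22, 26, 3, 93, 2, 88, 98]
enqueue(39): queue = [22, 26, 3, 93, 2, 88, 98, 39]
dequeue(): queue = [26, 3, 93, 2, 88, 98, 39]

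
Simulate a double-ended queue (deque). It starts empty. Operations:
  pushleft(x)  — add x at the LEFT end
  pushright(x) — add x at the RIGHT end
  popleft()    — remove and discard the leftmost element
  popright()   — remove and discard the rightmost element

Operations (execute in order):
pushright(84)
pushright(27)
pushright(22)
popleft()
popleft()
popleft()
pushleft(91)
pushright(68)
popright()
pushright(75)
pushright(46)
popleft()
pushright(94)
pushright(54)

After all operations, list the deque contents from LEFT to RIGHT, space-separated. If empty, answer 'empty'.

Answer: 75 46 94 54

Derivation:
pushright(84): [84]
pushright(27): [84, 27]
pushright(22): [84, 27, 22]
popleft(): [27, 22]
popleft(): [22]
popleft(): []
pushleft(91): [91]
pushright(68): [91, 68]
popright(): [91]
pushright(75): [91, 75]
pushright(46): [91, 75, 46]
popleft(): [75, 46]
pushright(94): [75, 46, 94]
pushright(54): [75, 46, 94, 54]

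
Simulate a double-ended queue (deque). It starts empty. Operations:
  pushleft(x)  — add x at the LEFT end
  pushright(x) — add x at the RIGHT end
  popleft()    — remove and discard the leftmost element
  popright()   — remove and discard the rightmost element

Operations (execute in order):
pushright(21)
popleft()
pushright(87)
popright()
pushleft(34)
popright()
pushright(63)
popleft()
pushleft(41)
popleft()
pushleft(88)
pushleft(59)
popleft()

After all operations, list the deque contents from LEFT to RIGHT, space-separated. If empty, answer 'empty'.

Answer: 88

Derivation:
pushright(21): [21]
popleft(): []
pushright(87): [87]
popright(): []
pushleft(34): [34]
popright(): []
pushright(63): [63]
popleft(): []
pushleft(41): [41]
popleft(): []
pushleft(88): [88]
pushleft(59): [59, 88]
popleft(): [88]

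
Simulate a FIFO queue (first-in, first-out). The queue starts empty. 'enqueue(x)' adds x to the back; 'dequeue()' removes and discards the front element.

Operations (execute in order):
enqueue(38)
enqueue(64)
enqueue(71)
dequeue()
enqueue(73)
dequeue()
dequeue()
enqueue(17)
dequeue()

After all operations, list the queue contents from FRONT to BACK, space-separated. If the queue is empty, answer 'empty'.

enqueue(38): [38]
enqueue(64): [38, 64]
enqueue(71): [38, 64, 71]
dequeue(): [64, 71]
enqueue(73): [64, 71, 73]
dequeue(): [71, 73]
dequeue(): [73]
enqueue(17): [73, 17]
dequeue(): [17]

Answer: 17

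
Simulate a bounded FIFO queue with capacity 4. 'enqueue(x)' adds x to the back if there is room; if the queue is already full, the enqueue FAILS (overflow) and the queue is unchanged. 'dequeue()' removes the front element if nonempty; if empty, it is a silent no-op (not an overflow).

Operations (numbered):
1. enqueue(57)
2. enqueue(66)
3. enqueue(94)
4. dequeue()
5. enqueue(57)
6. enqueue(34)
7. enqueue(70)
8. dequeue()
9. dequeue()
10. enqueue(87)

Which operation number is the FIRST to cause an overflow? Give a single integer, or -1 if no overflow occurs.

Answer: 7

Derivation:
1. enqueue(57): size=1
2. enqueue(66): size=2
3. enqueue(94): size=3
4. dequeue(): size=2
5. enqueue(57): size=3
6. enqueue(34): size=4
7. enqueue(70): size=4=cap → OVERFLOW (fail)
8. dequeue(): size=3
9. dequeue(): size=2
10. enqueue(87): size=3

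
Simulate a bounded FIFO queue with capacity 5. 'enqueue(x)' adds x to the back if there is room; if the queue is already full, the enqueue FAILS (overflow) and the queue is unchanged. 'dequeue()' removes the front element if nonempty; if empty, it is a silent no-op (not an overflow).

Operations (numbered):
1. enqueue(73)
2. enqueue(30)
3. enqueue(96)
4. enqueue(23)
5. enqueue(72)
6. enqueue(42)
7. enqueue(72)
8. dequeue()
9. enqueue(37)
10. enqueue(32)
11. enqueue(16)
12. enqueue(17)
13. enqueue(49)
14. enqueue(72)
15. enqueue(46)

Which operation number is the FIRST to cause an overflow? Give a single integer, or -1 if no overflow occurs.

Answer: 6

Derivation:
1. enqueue(73): size=1
2. enqueue(30): size=2
3. enqueue(96): size=3
4. enqueue(23): size=4
5. enqueue(72): size=5
6. enqueue(42): size=5=cap → OVERFLOW (fail)
7. enqueue(72): size=5=cap → OVERFLOW (fail)
8. dequeue(): size=4
9. enqueue(37): size=5
10. enqueue(32): size=5=cap → OVERFLOW (fail)
11. enqueue(16): size=5=cap → OVERFLOW (fail)
12. enqueue(17): size=5=cap → OVERFLOW (fail)
13. enqueue(49): size=5=cap → OVERFLOW (fail)
14. enqueue(72): size=5=cap → OVERFLOW (fail)
15. enqueue(46): size=5=cap → OVERFLOW (fail)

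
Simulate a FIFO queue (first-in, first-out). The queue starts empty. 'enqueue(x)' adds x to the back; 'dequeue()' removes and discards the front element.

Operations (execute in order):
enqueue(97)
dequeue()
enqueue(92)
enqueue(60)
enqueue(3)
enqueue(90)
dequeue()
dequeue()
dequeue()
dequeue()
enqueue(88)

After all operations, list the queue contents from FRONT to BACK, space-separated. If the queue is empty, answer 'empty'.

enqueue(97): [97]
dequeue(): []
enqueue(92): [92]
enqueue(60): [92, 60]
enqueue(3): [92, 60, 3]
enqueue(90): [92, 60, 3, 90]
dequeue(): [60, 3, 90]
dequeue(): [3, 90]
dequeue(): [90]
dequeue(): []
enqueue(88): [88]

Answer: 88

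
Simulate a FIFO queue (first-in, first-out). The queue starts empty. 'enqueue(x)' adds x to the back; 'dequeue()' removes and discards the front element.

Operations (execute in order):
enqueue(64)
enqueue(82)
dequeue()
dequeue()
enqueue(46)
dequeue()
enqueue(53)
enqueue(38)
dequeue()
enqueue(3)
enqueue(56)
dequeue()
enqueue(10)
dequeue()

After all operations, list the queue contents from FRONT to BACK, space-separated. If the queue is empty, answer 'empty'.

Answer: 56 10

Derivation:
enqueue(64): [64]
enqueue(82): [64, 82]
dequeue(): [82]
dequeue(): []
enqueue(46): [46]
dequeue(): []
enqueue(53): [53]
enqueue(38): [53, 38]
dequeue(): [38]
enqueue(3): [38, 3]
enqueue(56): [38, 3, 56]
dequeue(): [3, 56]
enqueue(10): [3, 56, 10]
dequeue(): [56, 10]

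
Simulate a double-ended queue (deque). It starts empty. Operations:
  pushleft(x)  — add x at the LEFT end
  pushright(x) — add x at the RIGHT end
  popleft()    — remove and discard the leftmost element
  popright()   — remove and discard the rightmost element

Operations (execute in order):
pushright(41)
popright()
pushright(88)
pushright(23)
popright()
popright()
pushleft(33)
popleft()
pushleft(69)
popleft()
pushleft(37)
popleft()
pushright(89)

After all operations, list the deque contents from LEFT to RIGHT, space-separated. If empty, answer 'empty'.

pushright(41): [41]
popright(): []
pushright(88): [88]
pushright(23): [88, 23]
popright(): [88]
popright(): []
pushleft(33): [33]
popleft(): []
pushleft(69): [69]
popleft(): []
pushleft(37): [37]
popleft(): []
pushright(89): [89]

Answer: 89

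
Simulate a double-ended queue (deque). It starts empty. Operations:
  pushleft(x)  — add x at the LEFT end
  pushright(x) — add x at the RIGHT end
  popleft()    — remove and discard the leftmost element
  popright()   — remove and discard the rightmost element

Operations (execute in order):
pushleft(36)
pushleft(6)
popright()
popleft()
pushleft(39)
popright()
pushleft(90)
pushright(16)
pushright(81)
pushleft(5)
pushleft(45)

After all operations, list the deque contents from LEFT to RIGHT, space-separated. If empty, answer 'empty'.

pushleft(36): [36]
pushleft(6): [6, 36]
popright(): [6]
popleft(): []
pushleft(39): [39]
popright(): []
pushleft(90): [90]
pushright(16): [90, 16]
pushright(81): [90, 16, 81]
pushleft(5): [5, 90, 16, 81]
pushleft(45): [45, 5, 90, 16, 81]

Answer: 45 5 90 16 81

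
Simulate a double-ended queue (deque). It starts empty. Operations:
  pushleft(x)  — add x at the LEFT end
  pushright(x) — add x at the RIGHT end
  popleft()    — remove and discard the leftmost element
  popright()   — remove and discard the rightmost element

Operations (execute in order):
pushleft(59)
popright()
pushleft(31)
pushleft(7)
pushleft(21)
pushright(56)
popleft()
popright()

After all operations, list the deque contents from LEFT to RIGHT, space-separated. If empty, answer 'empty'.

Answer: 7 31

Derivation:
pushleft(59): [59]
popright(): []
pushleft(31): [31]
pushleft(7): [7, 31]
pushleft(21): [21, 7, 31]
pushright(56): [21, 7, 31, 56]
popleft(): [7, 31, 56]
popright(): [7, 31]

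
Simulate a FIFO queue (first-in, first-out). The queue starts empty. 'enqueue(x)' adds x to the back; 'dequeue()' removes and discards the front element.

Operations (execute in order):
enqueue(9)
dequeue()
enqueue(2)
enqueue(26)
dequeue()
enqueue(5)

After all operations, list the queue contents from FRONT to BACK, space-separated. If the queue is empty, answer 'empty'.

enqueue(9): [9]
dequeue(): []
enqueue(2): [2]
enqueue(26): [2, 26]
dequeue(): [26]
enqueue(5): [26, 5]

Answer: 26 5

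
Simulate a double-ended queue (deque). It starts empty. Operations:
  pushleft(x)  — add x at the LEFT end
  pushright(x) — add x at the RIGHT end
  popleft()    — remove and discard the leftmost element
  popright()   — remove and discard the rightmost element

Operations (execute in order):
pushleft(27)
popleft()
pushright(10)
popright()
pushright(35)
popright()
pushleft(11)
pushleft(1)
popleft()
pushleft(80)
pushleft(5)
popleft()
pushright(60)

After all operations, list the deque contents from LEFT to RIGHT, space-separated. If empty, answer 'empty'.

pushleft(27): [27]
popleft(): []
pushright(10): [10]
popright(): []
pushright(35): [35]
popright(): []
pushleft(11): [11]
pushleft(1): [1, 11]
popleft(): [11]
pushleft(80): [80, 11]
pushleft(5): [5, 80, 11]
popleft(): [80, 11]
pushright(60): [80, 11, 60]

Answer: 80 11 60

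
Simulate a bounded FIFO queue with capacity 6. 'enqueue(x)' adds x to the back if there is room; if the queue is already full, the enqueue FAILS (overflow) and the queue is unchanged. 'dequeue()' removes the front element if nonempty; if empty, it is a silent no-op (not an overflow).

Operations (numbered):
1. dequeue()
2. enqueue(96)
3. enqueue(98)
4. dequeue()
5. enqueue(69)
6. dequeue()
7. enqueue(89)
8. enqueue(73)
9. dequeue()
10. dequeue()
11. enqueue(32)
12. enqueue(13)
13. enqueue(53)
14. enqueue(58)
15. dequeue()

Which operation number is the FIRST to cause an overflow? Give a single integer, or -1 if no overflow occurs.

Answer: -1

Derivation:
1. dequeue(): empty, no-op, size=0
2. enqueue(96): size=1
3. enqueue(98): size=2
4. dequeue(): size=1
5. enqueue(69): size=2
6. dequeue(): size=1
7. enqueue(89): size=2
8. enqueue(73): size=3
9. dequeue(): size=2
10. dequeue(): size=1
11. enqueue(32): size=2
12. enqueue(13): size=3
13. enqueue(53): size=4
14. enqueue(58): size=5
15. dequeue(): size=4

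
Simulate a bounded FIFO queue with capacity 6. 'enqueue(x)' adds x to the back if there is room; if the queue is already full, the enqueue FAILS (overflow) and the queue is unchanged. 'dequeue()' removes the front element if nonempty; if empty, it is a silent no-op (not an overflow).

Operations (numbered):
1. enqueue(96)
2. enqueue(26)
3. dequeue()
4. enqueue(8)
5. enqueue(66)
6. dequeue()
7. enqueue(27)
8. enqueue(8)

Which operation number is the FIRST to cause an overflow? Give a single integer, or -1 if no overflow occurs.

Answer: -1

Derivation:
1. enqueue(96): size=1
2. enqueue(26): size=2
3. dequeue(): size=1
4. enqueue(8): size=2
5. enqueue(66): size=3
6. dequeue(): size=2
7. enqueue(27): size=3
8. enqueue(8): size=4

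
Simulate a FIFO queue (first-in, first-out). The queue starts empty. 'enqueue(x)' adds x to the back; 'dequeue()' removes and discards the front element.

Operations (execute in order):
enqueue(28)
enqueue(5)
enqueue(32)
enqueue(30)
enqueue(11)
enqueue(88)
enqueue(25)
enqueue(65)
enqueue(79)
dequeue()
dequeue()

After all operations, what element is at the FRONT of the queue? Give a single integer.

Answer: 32

Derivation:
enqueue(28): queue = [28]
enqueue(5): queue = [28, 5]
enqueue(32): queue = [28, 5, 32]
enqueue(30): queue = [28, 5, 32, 30]
enqueue(11): queue = [28, 5, 32, 30, 11]
enqueue(88): queue = [28, 5, 32, 30, 11, 88]
enqueue(25): queue = [28, 5, 32, 30, 11, 88, 25]
enqueue(65): queue = [28, 5, 32, 30, 11, 88, 25, 65]
enqueue(79): queue = [28, 5, 32, 30, 11, 88, 25, 65, 79]
dequeue(): queue = [5, 32, 30, 11, 88, 25, 65, 79]
dequeue(): queue = [32, 30, 11, 88, 25, 65, 79]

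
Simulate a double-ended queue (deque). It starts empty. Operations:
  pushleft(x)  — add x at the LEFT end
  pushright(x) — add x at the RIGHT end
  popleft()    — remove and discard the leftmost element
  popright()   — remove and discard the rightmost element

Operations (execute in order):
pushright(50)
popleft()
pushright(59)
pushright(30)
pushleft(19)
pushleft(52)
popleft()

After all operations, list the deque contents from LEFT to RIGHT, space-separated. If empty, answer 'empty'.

pushright(50): [50]
popleft(): []
pushright(59): [59]
pushright(30): [59, 30]
pushleft(19): [19, 59, 30]
pushleft(52): [52, 19, 59, 30]
popleft(): [19, 59, 30]

Answer: 19 59 30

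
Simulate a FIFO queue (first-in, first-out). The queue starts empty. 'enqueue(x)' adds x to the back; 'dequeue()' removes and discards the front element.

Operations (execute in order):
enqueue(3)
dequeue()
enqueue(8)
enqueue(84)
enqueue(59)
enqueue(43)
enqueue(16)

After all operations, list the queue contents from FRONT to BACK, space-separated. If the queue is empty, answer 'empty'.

Answer: 8 84 59 43 16

Derivation:
enqueue(3): [3]
dequeue(): []
enqueue(8): [8]
enqueue(84): [8, 84]
enqueue(59): [8, 84, 59]
enqueue(43): [8, 84, 59, 43]
enqueue(16): [8, 84, 59, 43, 16]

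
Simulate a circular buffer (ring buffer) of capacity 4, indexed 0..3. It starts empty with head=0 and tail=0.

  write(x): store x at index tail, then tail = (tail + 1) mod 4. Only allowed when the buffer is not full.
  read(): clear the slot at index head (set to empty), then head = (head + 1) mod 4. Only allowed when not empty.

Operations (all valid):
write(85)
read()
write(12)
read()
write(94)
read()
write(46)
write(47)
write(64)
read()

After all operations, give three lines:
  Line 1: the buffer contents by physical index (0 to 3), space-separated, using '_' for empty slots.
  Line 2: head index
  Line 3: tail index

write(85): buf=[85 _ _ _], head=0, tail=1, size=1
read(): buf=[_ _ _ _], head=1, tail=1, size=0
write(12): buf=[_ 12 _ _], head=1, tail=2, size=1
read(): buf=[_ _ _ _], head=2, tail=2, size=0
write(94): buf=[_ _ 94 _], head=2, tail=3, size=1
read(): buf=[_ _ _ _], head=3, tail=3, size=0
write(46): buf=[_ _ _ 46], head=3, tail=0, size=1
write(47): buf=[47 _ _ 46], head=3, tail=1, size=2
write(64): buf=[47 64 _ 46], head=3, tail=2, size=3
read(): buf=[47 64 _ _], head=0, tail=2, size=2

Answer: 47 64 _ _
0
2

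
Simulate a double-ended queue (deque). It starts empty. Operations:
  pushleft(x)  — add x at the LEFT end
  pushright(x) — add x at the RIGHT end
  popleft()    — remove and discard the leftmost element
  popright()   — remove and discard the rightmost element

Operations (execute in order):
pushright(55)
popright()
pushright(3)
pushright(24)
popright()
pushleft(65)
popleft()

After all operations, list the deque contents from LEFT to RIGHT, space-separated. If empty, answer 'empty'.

Answer: 3

Derivation:
pushright(55): [55]
popright(): []
pushright(3): [3]
pushright(24): [3, 24]
popright(): [3]
pushleft(65): [65, 3]
popleft(): [3]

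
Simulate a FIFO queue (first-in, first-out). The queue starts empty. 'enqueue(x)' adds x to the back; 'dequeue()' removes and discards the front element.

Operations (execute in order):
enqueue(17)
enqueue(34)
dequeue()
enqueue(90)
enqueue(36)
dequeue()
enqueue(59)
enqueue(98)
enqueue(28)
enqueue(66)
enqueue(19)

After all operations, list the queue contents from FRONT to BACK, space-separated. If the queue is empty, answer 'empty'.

enqueue(17): [17]
enqueue(34): [17, 34]
dequeue(): [34]
enqueue(90): [34, 90]
enqueue(36): [34, 90, 36]
dequeue(): [90, 36]
enqueue(59): [90, 36, 59]
enqueue(98): [90, 36, 59, 98]
enqueue(28): [90, 36, 59, 98, 28]
enqueue(66): [90, 36, 59, 98, 28, 66]
enqueue(19): [90, 36, 59, 98, 28, 66, 19]

Answer: 90 36 59 98 28 66 19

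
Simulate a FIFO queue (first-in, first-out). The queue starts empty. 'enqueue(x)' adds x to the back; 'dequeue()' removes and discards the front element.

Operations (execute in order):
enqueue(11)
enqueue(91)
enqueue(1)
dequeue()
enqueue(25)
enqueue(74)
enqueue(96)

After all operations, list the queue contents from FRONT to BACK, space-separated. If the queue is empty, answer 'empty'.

enqueue(11): [11]
enqueue(91): [11, 91]
enqueue(1): [11, 91, 1]
dequeue(): [91, 1]
enqueue(25): [91, 1, 25]
enqueue(74): [91, 1, 25, 74]
enqueue(96): [91, 1, 25, 74, 96]

Answer: 91 1 25 74 96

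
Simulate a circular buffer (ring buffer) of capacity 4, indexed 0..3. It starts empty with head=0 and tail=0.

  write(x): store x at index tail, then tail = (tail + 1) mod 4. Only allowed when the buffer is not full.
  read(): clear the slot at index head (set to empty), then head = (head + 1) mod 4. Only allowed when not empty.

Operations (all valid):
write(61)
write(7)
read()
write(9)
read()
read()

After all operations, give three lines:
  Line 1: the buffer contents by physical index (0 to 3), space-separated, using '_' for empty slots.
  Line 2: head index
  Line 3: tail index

write(61): buf=[61 _ _ _], head=0, tail=1, size=1
write(7): buf=[61 7 _ _], head=0, tail=2, size=2
read(): buf=[_ 7 _ _], head=1, tail=2, size=1
write(9): buf=[_ 7 9 _], head=1, tail=3, size=2
read(): buf=[_ _ 9 _], head=2, tail=3, size=1
read(): buf=[_ _ _ _], head=3, tail=3, size=0

Answer: _ _ _ _
3
3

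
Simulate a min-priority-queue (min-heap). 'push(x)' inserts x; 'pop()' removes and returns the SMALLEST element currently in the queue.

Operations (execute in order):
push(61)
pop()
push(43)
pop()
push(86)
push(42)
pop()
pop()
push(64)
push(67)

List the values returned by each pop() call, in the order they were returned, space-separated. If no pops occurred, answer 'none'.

Answer: 61 43 42 86

Derivation:
push(61): heap contents = [61]
pop() → 61: heap contents = []
push(43): heap contents = [43]
pop() → 43: heap contents = []
push(86): heap contents = [86]
push(42): heap contents = [42, 86]
pop() → 42: heap contents = [86]
pop() → 86: heap contents = []
push(64): heap contents = [64]
push(67): heap contents = [64, 67]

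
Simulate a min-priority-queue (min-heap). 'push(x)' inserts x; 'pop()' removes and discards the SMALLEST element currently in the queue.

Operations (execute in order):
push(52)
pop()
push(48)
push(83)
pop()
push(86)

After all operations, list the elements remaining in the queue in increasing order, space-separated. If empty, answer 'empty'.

Answer: 83 86

Derivation:
push(52): heap contents = [52]
pop() → 52: heap contents = []
push(48): heap contents = [48]
push(83): heap contents = [48, 83]
pop() → 48: heap contents = [83]
push(86): heap contents = [83, 86]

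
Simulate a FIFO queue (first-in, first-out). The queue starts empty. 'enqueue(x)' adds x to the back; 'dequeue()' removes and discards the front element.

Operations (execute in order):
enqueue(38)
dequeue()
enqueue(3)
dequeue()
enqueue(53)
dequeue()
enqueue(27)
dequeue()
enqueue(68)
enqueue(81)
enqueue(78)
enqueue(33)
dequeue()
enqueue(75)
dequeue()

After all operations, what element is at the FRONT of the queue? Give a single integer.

Answer: 78

Derivation:
enqueue(38): queue = [38]
dequeue(): queue = []
enqueue(3): queue = [3]
dequeue(): queue = []
enqueue(53): queue = [53]
dequeue(): queue = []
enqueue(27): queue = [27]
dequeue(): queue = []
enqueue(68): queue = [68]
enqueue(81): queue = [68, 81]
enqueue(78): queue = [68, 81, 78]
enqueue(33): queue = [68, 81, 78, 33]
dequeue(): queue = [81, 78, 33]
enqueue(75): queue = [81, 78, 33, 75]
dequeue(): queue = [78, 33, 75]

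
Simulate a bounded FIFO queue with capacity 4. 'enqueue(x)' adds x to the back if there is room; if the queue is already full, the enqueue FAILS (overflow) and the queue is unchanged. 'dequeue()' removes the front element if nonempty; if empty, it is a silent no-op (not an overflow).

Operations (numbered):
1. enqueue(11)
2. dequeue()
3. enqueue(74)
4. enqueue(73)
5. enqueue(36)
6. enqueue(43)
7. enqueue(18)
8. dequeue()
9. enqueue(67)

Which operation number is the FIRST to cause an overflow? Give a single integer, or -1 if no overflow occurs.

1. enqueue(11): size=1
2. dequeue(): size=0
3. enqueue(74): size=1
4. enqueue(73): size=2
5. enqueue(36): size=3
6. enqueue(43): size=4
7. enqueue(18): size=4=cap → OVERFLOW (fail)
8. dequeue(): size=3
9. enqueue(67): size=4

Answer: 7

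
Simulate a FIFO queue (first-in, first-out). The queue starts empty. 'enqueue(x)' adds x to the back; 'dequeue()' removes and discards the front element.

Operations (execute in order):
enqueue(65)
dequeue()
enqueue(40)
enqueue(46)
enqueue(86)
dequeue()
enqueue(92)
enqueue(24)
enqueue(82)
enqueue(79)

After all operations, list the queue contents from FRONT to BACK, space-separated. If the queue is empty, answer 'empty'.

Answer: 46 86 92 24 82 79

Derivation:
enqueue(65): [65]
dequeue(): []
enqueue(40): [40]
enqueue(46): [40, 46]
enqueue(86): [40, 46, 86]
dequeue(): [46, 86]
enqueue(92): [46, 86, 92]
enqueue(24): [46, 86, 92, 24]
enqueue(82): [46, 86, 92, 24, 82]
enqueue(79): [46, 86, 92, 24, 82, 79]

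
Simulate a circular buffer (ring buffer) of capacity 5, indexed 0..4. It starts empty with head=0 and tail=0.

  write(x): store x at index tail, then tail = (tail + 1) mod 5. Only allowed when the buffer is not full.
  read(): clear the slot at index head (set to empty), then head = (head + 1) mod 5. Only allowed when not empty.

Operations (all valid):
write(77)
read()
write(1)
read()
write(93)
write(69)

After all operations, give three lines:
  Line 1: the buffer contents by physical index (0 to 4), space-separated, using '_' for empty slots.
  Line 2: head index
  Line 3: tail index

Answer: _ _ 93 69 _
2
4

Derivation:
write(77): buf=[77 _ _ _ _], head=0, tail=1, size=1
read(): buf=[_ _ _ _ _], head=1, tail=1, size=0
write(1): buf=[_ 1 _ _ _], head=1, tail=2, size=1
read(): buf=[_ _ _ _ _], head=2, tail=2, size=0
write(93): buf=[_ _ 93 _ _], head=2, tail=3, size=1
write(69): buf=[_ _ 93 69 _], head=2, tail=4, size=2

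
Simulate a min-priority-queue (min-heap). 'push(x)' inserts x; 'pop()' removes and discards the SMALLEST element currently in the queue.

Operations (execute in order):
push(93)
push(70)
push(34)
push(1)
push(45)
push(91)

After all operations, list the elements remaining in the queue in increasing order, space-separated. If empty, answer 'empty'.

push(93): heap contents = [93]
push(70): heap contents = [70, 93]
push(34): heap contents = [34, 70, 93]
push(1): heap contents = [1, 34, 70, 93]
push(45): heap contents = [1, 34, 45, 70, 93]
push(91): heap contents = [1, 34, 45, 70, 91, 93]

Answer: 1 34 45 70 91 93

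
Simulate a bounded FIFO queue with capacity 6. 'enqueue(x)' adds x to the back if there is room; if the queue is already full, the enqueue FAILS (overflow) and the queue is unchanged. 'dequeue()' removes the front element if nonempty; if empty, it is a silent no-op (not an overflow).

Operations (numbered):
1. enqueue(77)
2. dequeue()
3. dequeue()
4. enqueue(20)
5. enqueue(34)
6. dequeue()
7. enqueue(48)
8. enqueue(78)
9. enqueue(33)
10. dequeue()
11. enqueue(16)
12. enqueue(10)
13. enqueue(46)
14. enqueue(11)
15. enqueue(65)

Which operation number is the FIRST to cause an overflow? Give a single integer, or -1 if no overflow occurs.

1. enqueue(77): size=1
2. dequeue(): size=0
3. dequeue(): empty, no-op, size=0
4. enqueue(20): size=1
5. enqueue(34): size=2
6. dequeue(): size=1
7. enqueue(48): size=2
8. enqueue(78): size=3
9. enqueue(33): size=4
10. dequeue(): size=3
11. enqueue(16): size=4
12. enqueue(10): size=5
13. enqueue(46): size=6
14. enqueue(11): size=6=cap → OVERFLOW (fail)
15. enqueue(65): size=6=cap → OVERFLOW (fail)

Answer: 14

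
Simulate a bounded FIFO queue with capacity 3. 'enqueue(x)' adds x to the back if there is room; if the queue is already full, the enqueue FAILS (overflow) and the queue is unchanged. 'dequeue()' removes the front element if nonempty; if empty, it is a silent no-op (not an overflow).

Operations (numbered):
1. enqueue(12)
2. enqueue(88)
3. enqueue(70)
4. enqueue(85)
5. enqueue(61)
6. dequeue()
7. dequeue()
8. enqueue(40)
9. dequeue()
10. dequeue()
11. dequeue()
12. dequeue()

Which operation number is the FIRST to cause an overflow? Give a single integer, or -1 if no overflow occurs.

1. enqueue(12): size=1
2. enqueue(88): size=2
3. enqueue(70): size=3
4. enqueue(85): size=3=cap → OVERFLOW (fail)
5. enqueue(61): size=3=cap → OVERFLOW (fail)
6. dequeue(): size=2
7. dequeue(): size=1
8. enqueue(40): size=2
9. dequeue(): size=1
10. dequeue(): size=0
11. dequeue(): empty, no-op, size=0
12. dequeue(): empty, no-op, size=0

Answer: 4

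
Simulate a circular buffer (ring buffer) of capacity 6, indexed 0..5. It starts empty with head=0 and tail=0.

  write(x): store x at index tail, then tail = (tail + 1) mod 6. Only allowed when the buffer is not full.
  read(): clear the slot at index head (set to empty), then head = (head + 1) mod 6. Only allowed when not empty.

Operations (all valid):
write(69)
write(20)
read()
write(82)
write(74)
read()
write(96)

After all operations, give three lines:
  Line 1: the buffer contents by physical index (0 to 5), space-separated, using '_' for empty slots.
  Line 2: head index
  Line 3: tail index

write(69): buf=[69 _ _ _ _ _], head=0, tail=1, size=1
write(20): buf=[69 20 _ _ _ _], head=0, tail=2, size=2
read(): buf=[_ 20 _ _ _ _], head=1, tail=2, size=1
write(82): buf=[_ 20 82 _ _ _], head=1, tail=3, size=2
write(74): buf=[_ 20 82 74 _ _], head=1, tail=4, size=3
read(): buf=[_ _ 82 74 _ _], head=2, tail=4, size=2
write(96): buf=[_ _ 82 74 96 _], head=2, tail=5, size=3

Answer: _ _ 82 74 96 _
2
5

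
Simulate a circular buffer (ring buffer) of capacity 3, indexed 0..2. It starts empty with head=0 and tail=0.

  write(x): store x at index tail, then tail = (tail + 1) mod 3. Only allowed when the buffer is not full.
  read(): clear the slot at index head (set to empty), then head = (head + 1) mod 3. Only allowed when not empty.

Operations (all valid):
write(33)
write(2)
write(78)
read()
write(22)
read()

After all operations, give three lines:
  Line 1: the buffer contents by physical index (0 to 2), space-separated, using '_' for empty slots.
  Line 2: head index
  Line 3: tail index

Answer: 22 _ 78
2
1

Derivation:
write(33): buf=[33 _ _], head=0, tail=1, size=1
write(2): buf=[33 2 _], head=0, tail=2, size=2
write(78): buf=[33 2 78], head=0, tail=0, size=3
read(): buf=[_ 2 78], head=1, tail=0, size=2
write(22): buf=[22 2 78], head=1, tail=1, size=3
read(): buf=[22 _ 78], head=2, tail=1, size=2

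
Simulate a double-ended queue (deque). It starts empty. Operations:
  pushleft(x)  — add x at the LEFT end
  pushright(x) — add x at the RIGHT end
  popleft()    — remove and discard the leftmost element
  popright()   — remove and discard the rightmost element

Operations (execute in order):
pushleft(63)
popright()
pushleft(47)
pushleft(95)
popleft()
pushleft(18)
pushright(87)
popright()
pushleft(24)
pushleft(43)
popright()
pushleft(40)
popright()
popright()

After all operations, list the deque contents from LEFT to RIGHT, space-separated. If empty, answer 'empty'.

pushleft(63): [63]
popright(): []
pushleft(47): [47]
pushleft(95): [95, 47]
popleft(): [47]
pushleft(18): [18, 47]
pushright(87): [18, 47, 87]
popright(): [18, 47]
pushleft(24): [24, 18, 47]
pushleft(43): [43, 24, 18, 47]
popright(): [43, 24, 18]
pushleft(40): [40, 43, 24, 18]
popright(): [40, 43, 24]
popright(): [40, 43]

Answer: 40 43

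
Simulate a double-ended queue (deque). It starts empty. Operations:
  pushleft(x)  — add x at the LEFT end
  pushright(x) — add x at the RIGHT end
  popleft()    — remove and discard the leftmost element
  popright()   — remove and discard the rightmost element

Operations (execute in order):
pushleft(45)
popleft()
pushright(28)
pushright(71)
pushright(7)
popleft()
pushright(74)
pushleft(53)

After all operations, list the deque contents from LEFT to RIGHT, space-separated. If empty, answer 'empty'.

Answer: 53 71 7 74

Derivation:
pushleft(45): [45]
popleft(): []
pushright(28): [28]
pushright(71): [28, 71]
pushright(7): [28, 71, 7]
popleft(): [71, 7]
pushright(74): [71, 7, 74]
pushleft(53): [53, 71, 7, 74]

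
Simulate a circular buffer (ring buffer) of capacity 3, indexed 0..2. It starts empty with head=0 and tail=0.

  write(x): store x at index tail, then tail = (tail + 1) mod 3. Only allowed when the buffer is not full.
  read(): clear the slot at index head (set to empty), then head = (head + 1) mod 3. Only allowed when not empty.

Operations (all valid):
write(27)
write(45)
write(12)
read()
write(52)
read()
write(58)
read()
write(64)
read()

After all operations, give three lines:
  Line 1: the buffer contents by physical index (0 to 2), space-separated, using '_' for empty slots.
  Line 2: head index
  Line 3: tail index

Answer: _ 58 64
1
0

Derivation:
write(27): buf=[27 _ _], head=0, tail=1, size=1
write(45): buf=[27 45 _], head=0, tail=2, size=2
write(12): buf=[27 45 12], head=0, tail=0, size=3
read(): buf=[_ 45 12], head=1, tail=0, size=2
write(52): buf=[52 45 12], head=1, tail=1, size=3
read(): buf=[52 _ 12], head=2, tail=1, size=2
write(58): buf=[52 58 12], head=2, tail=2, size=3
read(): buf=[52 58 _], head=0, tail=2, size=2
write(64): buf=[52 58 64], head=0, tail=0, size=3
read(): buf=[_ 58 64], head=1, tail=0, size=2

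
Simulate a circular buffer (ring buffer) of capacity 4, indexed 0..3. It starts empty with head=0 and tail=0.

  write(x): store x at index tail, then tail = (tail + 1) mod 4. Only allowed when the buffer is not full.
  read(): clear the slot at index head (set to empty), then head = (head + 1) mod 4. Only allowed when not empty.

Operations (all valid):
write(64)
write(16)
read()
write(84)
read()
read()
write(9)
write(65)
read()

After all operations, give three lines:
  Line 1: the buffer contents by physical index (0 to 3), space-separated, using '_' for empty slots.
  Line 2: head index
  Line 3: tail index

Answer: 65 _ _ _
0
1

Derivation:
write(64): buf=[64 _ _ _], head=0, tail=1, size=1
write(16): buf=[64 16 _ _], head=0, tail=2, size=2
read(): buf=[_ 16 _ _], head=1, tail=2, size=1
write(84): buf=[_ 16 84 _], head=1, tail=3, size=2
read(): buf=[_ _ 84 _], head=2, tail=3, size=1
read(): buf=[_ _ _ _], head=3, tail=3, size=0
write(9): buf=[_ _ _ 9], head=3, tail=0, size=1
write(65): buf=[65 _ _ 9], head=3, tail=1, size=2
read(): buf=[65 _ _ _], head=0, tail=1, size=1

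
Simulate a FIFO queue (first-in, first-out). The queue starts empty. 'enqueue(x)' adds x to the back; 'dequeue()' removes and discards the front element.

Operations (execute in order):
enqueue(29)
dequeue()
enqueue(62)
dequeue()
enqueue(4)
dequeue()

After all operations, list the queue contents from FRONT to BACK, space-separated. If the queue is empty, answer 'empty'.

enqueue(29): [29]
dequeue(): []
enqueue(62): [62]
dequeue(): []
enqueue(4): [4]
dequeue(): []

Answer: empty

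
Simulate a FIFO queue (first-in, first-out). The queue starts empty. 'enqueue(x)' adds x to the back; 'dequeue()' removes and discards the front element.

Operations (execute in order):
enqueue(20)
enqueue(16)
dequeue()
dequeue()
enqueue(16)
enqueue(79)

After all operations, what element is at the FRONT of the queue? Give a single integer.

enqueue(20): queue = [20]
enqueue(16): queue = [20, 16]
dequeue(): queue = [16]
dequeue(): queue = []
enqueue(16): queue = [16]
enqueue(79): queue = [16, 79]

Answer: 16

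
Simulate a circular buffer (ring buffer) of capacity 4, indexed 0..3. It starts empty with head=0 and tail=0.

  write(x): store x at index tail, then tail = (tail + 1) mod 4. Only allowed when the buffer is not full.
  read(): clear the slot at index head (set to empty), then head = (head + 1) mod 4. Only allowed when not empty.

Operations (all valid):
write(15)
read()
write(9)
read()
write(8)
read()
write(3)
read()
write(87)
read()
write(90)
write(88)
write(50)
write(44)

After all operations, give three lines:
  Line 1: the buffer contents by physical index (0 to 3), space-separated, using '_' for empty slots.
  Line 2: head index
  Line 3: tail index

Answer: 44 90 88 50
1
1

Derivation:
write(15): buf=[15 _ _ _], head=0, tail=1, size=1
read(): buf=[_ _ _ _], head=1, tail=1, size=0
write(9): buf=[_ 9 _ _], head=1, tail=2, size=1
read(): buf=[_ _ _ _], head=2, tail=2, size=0
write(8): buf=[_ _ 8 _], head=2, tail=3, size=1
read(): buf=[_ _ _ _], head=3, tail=3, size=0
write(3): buf=[_ _ _ 3], head=3, tail=0, size=1
read(): buf=[_ _ _ _], head=0, tail=0, size=0
write(87): buf=[87 _ _ _], head=0, tail=1, size=1
read(): buf=[_ _ _ _], head=1, tail=1, size=0
write(90): buf=[_ 90 _ _], head=1, tail=2, size=1
write(88): buf=[_ 90 88 _], head=1, tail=3, size=2
write(50): buf=[_ 90 88 50], head=1, tail=0, size=3
write(44): buf=[44 90 88 50], head=1, tail=1, size=4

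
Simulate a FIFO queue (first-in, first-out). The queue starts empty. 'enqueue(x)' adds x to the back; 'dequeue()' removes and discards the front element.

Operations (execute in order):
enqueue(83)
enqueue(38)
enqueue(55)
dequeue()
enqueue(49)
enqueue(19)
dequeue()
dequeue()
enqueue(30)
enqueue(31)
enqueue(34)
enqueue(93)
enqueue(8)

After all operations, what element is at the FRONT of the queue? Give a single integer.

enqueue(83): queue = [83]
enqueue(38): queue = [83, 38]
enqueue(55): queue = [83, 38, 55]
dequeue(): queue = [38, 55]
enqueue(49): queue = [38, 55, 49]
enqueue(19): queue = [38, 55, 49, 19]
dequeue(): queue = [55, 49, 19]
dequeue(): queue = [49, 19]
enqueue(30): queue = [49, 19, 30]
enqueue(31): queue = [49, 19, 30, 31]
enqueue(34): queue = [49, 19, 30, 31, 34]
enqueue(93): queue = [49, 19, 30, 31, 34, 93]
enqueue(8): queue = [49, 19, 30, 31, 34, 93, 8]

Answer: 49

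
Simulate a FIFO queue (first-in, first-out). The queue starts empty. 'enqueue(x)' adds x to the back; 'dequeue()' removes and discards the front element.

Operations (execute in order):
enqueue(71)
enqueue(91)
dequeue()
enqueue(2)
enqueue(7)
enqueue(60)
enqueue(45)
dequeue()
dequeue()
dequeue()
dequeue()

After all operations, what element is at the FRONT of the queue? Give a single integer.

Answer: 45

Derivation:
enqueue(71): queue = [71]
enqueue(91): queue = [71, 91]
dequeue(): queue = [91]
enqueue(2): queue = [91, 2]
enqueue(7): queue = [91, 2, 7]
enqueue(60): queue = [91, 2, 7, 60]
enqueue(45): queue = [91, 2, 7, 60, 45]
dequeue(): queue = [2, 7, 60, 45]
dequeue(): queue = [7, 60, 45]
dequeue(): queue = [60, 45]
dequeue(): queue = [45]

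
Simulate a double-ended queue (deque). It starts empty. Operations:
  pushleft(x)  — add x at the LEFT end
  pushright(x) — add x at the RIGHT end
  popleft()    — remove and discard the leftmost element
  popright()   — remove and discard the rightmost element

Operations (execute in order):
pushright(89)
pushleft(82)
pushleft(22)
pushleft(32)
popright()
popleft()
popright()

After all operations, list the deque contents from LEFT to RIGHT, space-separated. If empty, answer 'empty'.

pushright(89): [89]
pushleft(82): [82, 89]
pushleft(22): [22, 82, 89]
pushleft(32): [32, 22, 82, 89]
popright(): [32, 22, 82]
popleft(): [22, 82]
popright(): [22]

Answer: 22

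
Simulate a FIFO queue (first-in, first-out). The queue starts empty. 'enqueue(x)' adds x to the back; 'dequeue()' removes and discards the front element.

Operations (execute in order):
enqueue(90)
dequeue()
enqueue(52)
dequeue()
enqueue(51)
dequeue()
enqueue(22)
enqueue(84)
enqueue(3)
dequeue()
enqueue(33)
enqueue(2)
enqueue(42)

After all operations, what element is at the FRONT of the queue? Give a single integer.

enqueue(90): queue = [90]
dequeue(): queue = []
enqueue(52): queue = [52]
dequeue(): queue = []
enqueue(51): queue = [51]
dequeue(): queue = []
enqueue(22): queue = [22]
enqueue(84): queue = [22, 84]
enqueue(3): queue = [22, 84, 3]
dequeue(): queue = [84, 3]
enqueue(33): queue = [84, 3, 33]
enqueue(2): queue = [84, 3, 33, 2]
enqueue(42): queue = [84, 3, 33, 2, 42]

Answer: 84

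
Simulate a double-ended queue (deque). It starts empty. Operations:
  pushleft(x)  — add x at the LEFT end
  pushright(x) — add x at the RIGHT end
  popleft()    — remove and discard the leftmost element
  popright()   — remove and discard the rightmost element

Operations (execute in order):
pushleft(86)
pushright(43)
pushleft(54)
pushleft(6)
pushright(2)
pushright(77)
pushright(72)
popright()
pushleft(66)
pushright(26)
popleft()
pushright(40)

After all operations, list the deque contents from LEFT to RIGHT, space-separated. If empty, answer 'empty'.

pushleft(86): [86]
pushright(43): [86, 43]
pushleft(54): [54, 86, 43]
pushleft(6): [6, 54, 86, 43]
pushright(2): [6, 54, 86, 43, 2]
pushright(77): [6, 54, 86, 43, 2, 77]
pushright(72): [6, 54, 86, 43, 2, 77, 72]
popright(): [6, 54, 86, 43, 2, 77]
pushleft(66): [66, 6, 54, 86, 43, 2, 77]
pushright(26): [66, 6, 54, 86, 43, 2, 77, 26]
popleft(): [6, 54, 86, 43, 2, 77, 26]
pushright(40): [6, 54, 86, 43, 2, 77, 26, 40]

Answer: 6 54 86 43 2 77 26 40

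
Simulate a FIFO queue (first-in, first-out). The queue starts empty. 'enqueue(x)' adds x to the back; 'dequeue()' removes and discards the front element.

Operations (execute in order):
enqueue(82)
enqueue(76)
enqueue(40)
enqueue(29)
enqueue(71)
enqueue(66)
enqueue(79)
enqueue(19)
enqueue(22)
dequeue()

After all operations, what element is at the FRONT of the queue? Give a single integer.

Answer: 76

Derivation:
enqueue(82): queue = [82]
enqueue(76): queue = [82, 76]
enqueue(40): queue = [82, 76, 40]
enqueue(29): queue = [82, 76, 40, 29]
enqueue(71): queue = [82, 76, 40, 29, 71]
enqueue(66): queue = [82, 76, 40, 29, 71, 66]
enqueue(79): queue = [82, 76, 40, 29, 71, 66, 79]
enqueue(19): queue = [82, 76, 40, 29, 71, 66, 79, 19]
enqueue(22): queue = [82, 76, 40, 29, 71, 66, 79, 19, 22]
dequeue(): queue = [76, 40, 29, 71, 66, 79, 19, 22]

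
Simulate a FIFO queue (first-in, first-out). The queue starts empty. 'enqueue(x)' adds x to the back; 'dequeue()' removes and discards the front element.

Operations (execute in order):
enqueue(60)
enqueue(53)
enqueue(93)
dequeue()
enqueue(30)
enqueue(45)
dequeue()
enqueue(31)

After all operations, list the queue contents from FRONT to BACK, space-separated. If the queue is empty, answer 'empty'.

enqueue(60): [60]
enqueue(53): [60, 53]
enqueue(93): [60, 53, 93]
dequeue(): [53, 93]
enqueue(30): [53, 93, 30]
enqueue(45): [53, 93, 30, 45]
dequeue(): [93, 30, 45]
enqueue(31): [93, 30, 45, 31]

Answer: 93 30 45 31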